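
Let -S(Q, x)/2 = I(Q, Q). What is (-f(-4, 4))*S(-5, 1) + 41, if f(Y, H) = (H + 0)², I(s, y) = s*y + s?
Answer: 681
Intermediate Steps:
I(s, y) = s + s*y
S(Q, x) = -2*Q*(1 + Q)
f(Y, H) = H²
(-f(-4, 4))*S(-5, 1) + 41 = (-1*4²)*(-2*(-5)*(1 - 5)) + 41 = (-1*16)*(-2*(-5)*(-4)) + 41 = -16*(-40) + 41 = 640 + 41 = 681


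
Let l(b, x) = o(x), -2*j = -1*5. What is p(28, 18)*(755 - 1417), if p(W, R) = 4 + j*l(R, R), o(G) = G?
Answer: -32438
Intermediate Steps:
j = 5/2 (j = -(-1)*5/2 = -½*(-5) = 5/2 ≈ 2.5000)
l(b, x) = x
p(W, R) = 4 + 5*R/2
p(28, 18)*(755 - 1417) = (4 + (5/2)*18)*(755 - 1417) = (4 + 45)*(-662) = 49*(-662) = -32438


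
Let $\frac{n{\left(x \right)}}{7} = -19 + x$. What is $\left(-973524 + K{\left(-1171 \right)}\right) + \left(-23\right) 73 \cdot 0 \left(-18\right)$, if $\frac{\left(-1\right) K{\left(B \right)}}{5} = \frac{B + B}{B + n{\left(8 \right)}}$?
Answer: $- \frac{607484831}{624} \approx -9.7353 \cdot 10^{5}$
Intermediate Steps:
$n{\left(x \right)} = -133 + 7 x$ ($n{\left(x \right)} = 7 \left(-19 + x\right) = -133 + 7 x$)
$K{\left(B \right)} = - \frac{10 B}{-77 + B}$ ($K{\left(B \right)} = - 5 \frac{B + B}{B + \left(-133 + 7 \cdot 8\right)} = - 5 \frac{2 B}{B + \left(-133 + 56\right)} = - 5 \frac{2 B}{B - 77} = - 5 \frac{2 B}{-77 + B} = - \frac{10 B}{-77 + B}$)
$\left(-973524 + K{\left(-1171 \right)}\right) + \left(-23\right) 73 \cdot 0 \left(-18\right) = \left(-973524 - - \frac{11710}{-77 - 1171}\right) + \left(-23\right) 73 \cdot 0 \left(-18\right) = \left(-973524 - - \frac{11710}{-1248}\right) - 0 = \left(-973524 - \left(-11710\right) \left(- \frac{1}{1248}\right)\right) + 0 = \left(-973524 - \frac{5855}{624}\right) + 0 = - \frac{607484831}{624} + 0 = - \frac{607484831}{624}$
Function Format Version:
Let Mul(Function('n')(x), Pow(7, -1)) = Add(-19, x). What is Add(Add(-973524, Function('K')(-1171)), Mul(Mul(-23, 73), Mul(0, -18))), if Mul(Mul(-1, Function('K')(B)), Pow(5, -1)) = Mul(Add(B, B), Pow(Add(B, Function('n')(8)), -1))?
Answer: Rational(-607484831, 624) ≈ -9.7353e+5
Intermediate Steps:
Function('n')(x) = Add(-133, Mul(7, x)) (Function('n')(x) = Mul(7, Add(-19, x)) = Add(-133, Mul(7, x)))
Function('K')(B) = Mul(-10, B, Pow(Add(-77, B), -1)) (Function('K')(B) = Mul(-5, Mul(Add(B, B), Pow(Add(B, Add(-133, Mul(7, 8))), -1))) = Mul(-5, Mul(Mul(2, B), Pow(Add(B, Add(-133, 56)), -1))) = Mul(-5, Mul(Mul(2, B), Pow(Add(B, -77), -1))) = Mul(-5, Mul(Mul(2, B), Pow(Add(-77, B), -1))) = Mul(-5, Mul(2, B, Pow(Add(-77, B), -1))) = Mul(-10, B, Pow(Add(-77, B), -1)))
Add(Add(-973524, Function('K')(-1171)), Mul(Mul(-23, 73), Mul(0, -18))) = Add(Add(-973524, Mul(-10, -1171, Pow(Add(-77, -1171), -1))), Mul(Mul(-23, 73), Mul(0, -18))) = Add(Add(-973524, Mul(-10, -1171, Pow(-1248, -1))), Mul(-1679, 0)) = Add(Add(-973524, Mul(-10, -1171, Rational(-1, 1248))), 0) = Add(Add(-973524, Rational(-5855, 624)), 0) = Add(Rational(-607484831, 624), 0) = Rational(-607484831, 624)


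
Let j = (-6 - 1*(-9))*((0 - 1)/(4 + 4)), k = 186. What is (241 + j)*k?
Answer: 179025/4 ≈ 44756.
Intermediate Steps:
j = -3/8 (j = (-6 + 9)*(-1/8) = 3*(-1*⅛) = 3*(-⅛) = -3/8 ≈ -0.37500)
(241 + j)*k = (241 - 3/8)*186 = (1925/8)*186 = 179025/4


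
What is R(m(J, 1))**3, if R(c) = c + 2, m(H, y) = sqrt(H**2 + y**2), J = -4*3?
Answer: (2 + sqrt(145))**3 ≈ 2768.5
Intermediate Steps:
J = -12
R(c) = 2 + c
R(m(J, 1))**3 = (2 + sqrt((-12)**2 + 1**2))**3 = (2 + sqrt(144 + 1))**3 = (2 + sqrt(145))**3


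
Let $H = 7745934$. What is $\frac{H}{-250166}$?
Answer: $- \frac{553281}{17869} \approx -30.963$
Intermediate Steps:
$\frac{H}{-250166} = \frac{7745934}{-250166} = 7745934 \left(- \frac{1}{250166}\right) = - \frac{553281}{17869}$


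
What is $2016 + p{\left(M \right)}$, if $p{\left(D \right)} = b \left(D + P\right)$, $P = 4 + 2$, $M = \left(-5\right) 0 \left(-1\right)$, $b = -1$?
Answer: $2010$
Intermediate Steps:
$M = 0$ ($M = 0 \left(-1\right) = 0$)
$P = 6$
$p{\left(D \right)} = -6 - D$ ($p{\left(D \right)} = - (D + 6) = - (6 + D) = -6 - D$)
$2016 + p{\left(M \right)} = 2016 - 6 = 2010$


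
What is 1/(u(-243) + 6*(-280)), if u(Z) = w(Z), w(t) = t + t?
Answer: -1/2166 ≈ -0.00046168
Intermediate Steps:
w(t) = 2*t
u(Z) = 2*Z
1/(u(-243) + 6*(-280)) = 1/(2*(-243) + 6*(-280)) = 1/(-486 - 1680) = 1/(-2166) = -1/2166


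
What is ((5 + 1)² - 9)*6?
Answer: 162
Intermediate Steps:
((5 + 1)² - 9)*6 = (6² - 9)*6 = (36 - 9)*6 = 27*6 = 162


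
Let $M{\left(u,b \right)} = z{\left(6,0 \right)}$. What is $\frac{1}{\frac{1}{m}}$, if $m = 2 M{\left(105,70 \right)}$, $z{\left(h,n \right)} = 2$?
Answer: $4$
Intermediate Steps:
$M{\left(u,b \right)} = 2$
$m = 4$ ($m = 2 \cdot 2 = 4$)
$\frac{1}{\frac{1}{m}} = \frac{1}{\frac{1}{4}} = 4$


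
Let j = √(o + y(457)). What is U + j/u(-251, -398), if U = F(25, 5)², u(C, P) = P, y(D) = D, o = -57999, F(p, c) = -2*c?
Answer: 100 - I*√57542/398 ≈ 100.0 - 0.60271*I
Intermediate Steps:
U = 100 (U = (-2*5)² = (-10)² = 100)
j = I*√57542 (j = √(-57999 + 457) = √(-57542) = I*√57542 ≈ 239.88*I)
U + j/u(-251, -398) = 100 + (I*√57542)/(-398) = 100 + (I*√57542)*(-1/398) = 100 - I*√57542/398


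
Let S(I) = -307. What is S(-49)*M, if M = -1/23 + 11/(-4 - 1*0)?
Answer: 78899/92 ≈ 857.60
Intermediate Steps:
M = -257/92 (M = -1*1/23 + 11/(-4 + 0) = -1/23 + 11/(-4) = -1/23 + 11*(-¼) = -1/23 - 11/4 = -257/92 ≈ -2.7935)
S(-49)*M = -307*(-257/92) = 78899/92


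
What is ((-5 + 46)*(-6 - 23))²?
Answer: 1413721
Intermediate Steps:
((-5 + 46)*(-6 - 23))² = (41*(-29))² = (-1189)² = 1413721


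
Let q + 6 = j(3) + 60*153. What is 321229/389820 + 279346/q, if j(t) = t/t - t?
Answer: 27960242527/893857260 ≈ 31.280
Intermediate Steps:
j(t) = 1 - t
q = 9172 (q = -6 + ((1 - 1*3) + 60*153) = -6 + ((1 - 3) + 9180) = -6 + (-2 + 9180) = -6 + 9178 = 9172)
321229/389820 + 279346/q = 321229/389820 + 279346/9172 = 321229*(1/389820) + 279346*(1/9172) = 321229/389820 + 139673/4586 = 27960242527/893857260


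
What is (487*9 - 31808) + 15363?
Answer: -12062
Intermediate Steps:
(487*9 - 31808) + 15363 = (4383 - 31808) + 15363 = -27425 + 15363 = -12062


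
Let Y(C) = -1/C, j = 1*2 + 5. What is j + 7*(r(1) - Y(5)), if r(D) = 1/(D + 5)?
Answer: 287/30 ≈ 9.5667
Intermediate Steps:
j = 7 (j = 2 + 5 = 7)
r(D) = 1/(5 + D)
j + 7*(r(1) - Y(5)) = 7 + 7*(1/(5 + 1) - (-1)/5) = 7 + 7*(1/6 - (-1)/5) = 7 + 7*(⅙ - 1*(-⅕)) = 7 + 7*(⅙ + ⅕) = 7 + 7*(11/30) = 7 + 77/30 = 287/30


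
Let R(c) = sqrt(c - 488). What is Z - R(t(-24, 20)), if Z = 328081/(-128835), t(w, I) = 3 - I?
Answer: -328081/128835 - I*sqrt(505) ≈ -2.5465 - 22.472*I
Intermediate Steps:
R(c) = sqrt(-488 + c)
Z = -328081/128835 (Z = 328081*(-1/128835) = -328081/128835 ≈ -2.5465)
Z - R(t(-24, 20)) = -328081/128835 - sqrt(-488 + (3 - 1*20)) = -328081/128835 - sqrt(-488 + (3 - 20)) = -328081/128835 - sqrt(-488 - 17) = -328081/128835 - sqrt(-505) = -328081/128835 - I*sqrt(505)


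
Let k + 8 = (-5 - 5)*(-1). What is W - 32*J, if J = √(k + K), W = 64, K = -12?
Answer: 64 - 32*I*√10 ≈ 64.0 - 101.19*I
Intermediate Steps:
k = 2 (k = -8 + (-5 - 5)*(-1) = -8 - 10*(-1) = -8 + 10 = 2)
J = I*√10 (J = √(2 - 12) = √(-10) = I*√10 ≈ 3.1623*I)
W - 32*J = 64 - 32*I*√10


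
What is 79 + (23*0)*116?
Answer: 79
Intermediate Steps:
79 + (23*0)*116 = 79 + 0*116 = 79 + 0 = 79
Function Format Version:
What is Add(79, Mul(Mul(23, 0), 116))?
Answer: 79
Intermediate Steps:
Add(79, Mul(Mul(23, 0), 116)) = Add(79, Mul(0, 116)) = Add(79, 0) = 79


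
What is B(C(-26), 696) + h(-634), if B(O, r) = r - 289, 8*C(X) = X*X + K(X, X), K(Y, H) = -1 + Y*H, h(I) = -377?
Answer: 30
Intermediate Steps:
K(Y, H) = -1 + H*Y
C(X) = -⅛ + X²/4 (C(X) = (X*X + (-1 + X*X))/8 = (X² + (-1 + X²))/8 = (-1 + 2*X²)/8 = -⅛ + X²/4)
B(O, r) = -289 + r
B(C(-26), 696) + h(-634) = (-289 + 696) - 377 = 407 - 377 = 30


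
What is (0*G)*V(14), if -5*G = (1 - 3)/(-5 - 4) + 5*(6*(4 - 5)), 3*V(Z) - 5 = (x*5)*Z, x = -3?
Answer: 0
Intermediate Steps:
V(Z) = 5/3 - 5*Z (V(Z) = 5/3 + ((-3*5)*Z)/3 = 5/3 + (-15*Z)/3 = 5/3 - 5*Z)
G = 268/45 (G = -((1 - 3)/(-5 - 4) + 5*(6*(4 - 5)))/5 = -(-2/(-9) + 5*(6*(-1)))/5 = -(-2*(-1/9) + 5*(-6))/5 = -(2/9 - 30)/5 = -1/5*(-268/9) = 268/45 ≈ 5.9556)
(0*G)*V(14) = (0*(268/45))*(5/3 - 5*14) = 0*(5/3 - 70) = 0*(-205/3) = 0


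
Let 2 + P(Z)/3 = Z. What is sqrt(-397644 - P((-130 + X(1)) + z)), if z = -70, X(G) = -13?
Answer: 3*I*sqrt(44111) ≈ 630.08*I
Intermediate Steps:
P(Z) = -6 + 3*Z
sqrt(-397644 - P((-130 + X(1)) + z)) = sqrt(-397644 - (-6 + 3*((-130 - 13) - 70))) = sqrt(-397644 - (-6 + 3*(-143 - 70))) = sqrt(-397644 - (-6 + 3*(-213))) = sqrt(-397644 - (-6 - 639)) = sqrt(-397644 - 1*(-645)) = sqrt(-397644 + 645) = sqrt(-396999) = 3*I*sqrt(44111)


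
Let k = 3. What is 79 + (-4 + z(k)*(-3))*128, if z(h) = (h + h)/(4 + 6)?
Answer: -3317/5 ≈ -663.40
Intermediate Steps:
z(h) = h/5 (z(h) = (2*h)/10 = (2*h)*(⅒) = h/5)
79 + (-4 + z(k)*(-3))*128 = 79 + (-4 + ((⅕)*3)*(-3))*128 = 79 + (-4 + (⅗)*(-3))*128 = 79 + (-4 - 9/5)*128 = 79 - 29/5*128 = 79 - 3712/5 = -3317/5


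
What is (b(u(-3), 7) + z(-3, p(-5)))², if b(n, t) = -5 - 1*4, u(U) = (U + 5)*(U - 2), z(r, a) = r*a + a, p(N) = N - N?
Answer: 81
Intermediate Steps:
p(N) = 0
z(r, a) = a + a*r (z(r, a) = a*r + a = a + a*r)
u(U) = (-2 + U)*(5 + U) (u(U) = (5 + U)*(-2 + U) = (-2 + U)*(5 + U))
b(n, t) = -9 (b(n, t) = -5 - 4 = -9)
(b(u(-3), 7) + z(-3, p(-5)))² = (-9 + 0*(1 - 3))² = (-9 + 0*(-2))² = (-9 + 0)² = (-9)² = 81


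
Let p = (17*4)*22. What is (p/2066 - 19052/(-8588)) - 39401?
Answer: -87379021116/2217851 ≈ -39398.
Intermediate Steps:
p = 1496 (p = 68*22 = 1496)
(p/2066 - 19052/(-8588)) - 39401 = (1496/2066 - 19052/(-8588)) - 39401 = (1496*(1/2066) - 19052*(-1/8588)) - 39401 = (748/1033 + 4763/2147) - 39401 = 6526135/2217851 - 39401 = -87379021116/2217851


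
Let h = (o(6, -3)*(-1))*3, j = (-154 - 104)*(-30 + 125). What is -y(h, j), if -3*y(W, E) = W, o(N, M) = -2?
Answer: 2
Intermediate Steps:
j = -24510 (j = -258*95 = -24510)
h = 6 (h = -2*(-1)*3 = 2*3 = 6)
y(W, E) = -W/3
-y(h, j) = -(-1)*6/3 = -1*(-2) = 2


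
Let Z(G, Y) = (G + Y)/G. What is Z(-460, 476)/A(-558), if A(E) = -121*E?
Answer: -2/3882285 ≈ -5.1516e-7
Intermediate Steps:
Z(G, Y) = (G + Y)/G
Z(-460, 476)/A(-558) = ((-460 + 476)/(-460))/((-121*(-558))) = -1/460*16/67518 = -4/115*1/67518 = -2/3882285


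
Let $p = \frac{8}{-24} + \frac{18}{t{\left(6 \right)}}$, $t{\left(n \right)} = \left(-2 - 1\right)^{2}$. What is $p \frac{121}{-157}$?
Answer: $- \frac{605}{471} \approx -1.2845$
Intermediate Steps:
$t{\left(n \right)} = 9$ ($t{\left(n \right)} = \left(-3\right)^{2} = 9$)
$p = \frac{5}{3}$ ($p = \frac{8}{-24} + \frac{18}{9} = 8 \left(- \frac{1}{24}\right) + 18 \cdot \frac{1}{9} = - \frac{1}{3} + 2 = \frac{5}{3} \approx 1.6667$)
$p \frac{121}{-157} = \frac{5 \frac{121}{-157}}{3} = \frac{5 \cdot 121 \left(- \frac{1}{157}\right)}{3} = \frac{5}{3} \left(- \frac{121}{157}\right) = - \frac{605}{471}$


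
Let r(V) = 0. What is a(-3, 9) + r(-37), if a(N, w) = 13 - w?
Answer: 4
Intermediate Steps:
a(-3, 9) + r(-37) = (13 - 1*9) + 0 = (13 - 9) + 0 = 4 + 0 = 4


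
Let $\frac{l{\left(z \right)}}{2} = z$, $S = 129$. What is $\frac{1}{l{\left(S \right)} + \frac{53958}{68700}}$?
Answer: $\frac{11450}{2963093} \approx 0.0038642$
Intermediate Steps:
$l{\left(z \right)} = 2 z$
$\frac{1}{l{\left(S \right)} + \frac{53958}{68700}} = \frac{1}{2 \cdot 129 + \frac{53958}{68700}} = \frac{1}{258 + 53958 \cdot \frac{1}{68700}} = \frac{1}{258 + \frac{8993}{11450}} = \frac{1}{\frac{2963093}{11450}} = \frac{11450}{2963093}$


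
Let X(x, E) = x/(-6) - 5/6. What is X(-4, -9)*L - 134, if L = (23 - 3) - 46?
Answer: -389/3 ≈ -129.67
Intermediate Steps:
L = -26 (L = 20 - 46 = -26)
X(x, E) = -⅚ - x/6 (X(x, E) = x*(-⅙) - 5*⅙ = -x/6 - ⅚ = -⅚ - x/6)
X(-4, -9)*L - 134 = (-⅚ - ⅙*(-4))*(-26) - 134 = (-⅚ + ⅔)*(-26) - 134 = -⅙*(-26) - 134 = 13/3 - 134 = -389/3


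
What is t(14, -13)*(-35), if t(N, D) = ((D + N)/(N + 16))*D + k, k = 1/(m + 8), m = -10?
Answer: 98/3 ≈ 32.667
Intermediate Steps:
k = -½ (k = 1/(-10 + 8) = 1/(-2) = -½ ≈ -0.50000)
t(N, D) = -½ + D*(D + N)/(16 + N) (t(N, D) = ((D + N)/(N + 16))*D - ½ = ((D + N)/(16 + N))*D - ½ = D*(D + N)/(16 + N) - ½ = -½ + D*(D + N)/(16 + N))
t(14, -13)*(-35) = ((-8 + (-13)² - ½*14 - 13*14)/(16 + 14))*(-35) = ((-8 + 169 - 7 - 182)/30)*(-35) = ((1/30)*(-28))*(-35) = -14/15*(-35) = 98/3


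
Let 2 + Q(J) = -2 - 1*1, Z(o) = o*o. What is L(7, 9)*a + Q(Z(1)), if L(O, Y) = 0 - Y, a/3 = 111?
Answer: -3002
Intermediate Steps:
a = 333 (a = 3*111 = 333)
L(O, Y) = -Y
Z(o) = o**2
Q(J) = -5 (Q(J) = -2 + (-2 - 1*1) = -2 + (-2 - 1) = -2 - 3 = -5)
L(7, 9)*a + Q(Z(1)) = -1*9*333 - 5 = -9*333 - 5 = -2997 - 5 = -3002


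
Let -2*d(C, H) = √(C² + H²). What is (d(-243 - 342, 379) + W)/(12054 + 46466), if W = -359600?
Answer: -8990/1463 - √485866/117040 ≈ -6.1509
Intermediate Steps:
d(C, H) = -√(C² + H²)/2
(d(-243 - 342, 379) + W)/(12054 + 46466) = (-√((-243 - 342)² + 379²)/2 - 359600)/(12054 + 46466) = (-√((-585)² + 143641)/2 - 359600)/58520 = (-√(342225 + 143641)/2 - 359600)*(1/58520) = (-√485866/2 - 359600)*(1/58520) = (-359600 - √485866/2)*(1/58520) = -8990/1463 - √485866/117040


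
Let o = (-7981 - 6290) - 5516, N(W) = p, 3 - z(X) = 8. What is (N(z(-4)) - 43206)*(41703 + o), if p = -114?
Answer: -949401120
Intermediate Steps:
z(X) = -5 (z(X) = 3 - 1*8 = 3 - 8 = -5)
N(W) = -114
o = -19787 (o = -14271 - 5516 = -19787)
(N(z(-4)) - 43206)*(41703 + o) = (-114 - 43206)*(41703 - 19787) = -43320*21916 = -949401120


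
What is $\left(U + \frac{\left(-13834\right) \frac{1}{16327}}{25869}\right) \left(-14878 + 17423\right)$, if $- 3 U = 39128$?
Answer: $- \frac{4673249430351830}{140787721} \approx -3.3194 \cdot 10^{7}$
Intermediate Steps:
$U = - \frac{39128}{3}$ ($U = \left(- \frac{1}{3}\right) 39128 = - \frac{39128}{3} \approx -13043.0$)
$\left(U + \frac{\left(-13834\right) \frac{1}{16327}}{25869}\right) \left(-14878 + 17423\right) = \left(- \frac{39128}{3} + \frac{\left(-13834\right) \frac{1}{16327}}{25869}\right) \left(-14878 + 17423\right) = \left(- \frac{39128}{3} + \left(-13834\right) \frac{1}{16327} \cdot \frac{1}{25869}\right) 2545 = \left(- \frac{39128}{3} - \frac{13834}{422363163}\right) 2545 = \left(- \frac{1836247320374}{140787721}\right) 2545 = - \frac{4673249430351830}{140787721}$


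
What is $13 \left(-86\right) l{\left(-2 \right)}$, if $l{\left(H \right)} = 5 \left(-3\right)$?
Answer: $16770$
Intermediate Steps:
$l{\left(H \right)} = -15$
$13 \left(-86\right) l{\left(-2 \right)} = 13 \left(-86\right) \left(-15\right) = \left(-1118\right) \left(-15\right) = 16770$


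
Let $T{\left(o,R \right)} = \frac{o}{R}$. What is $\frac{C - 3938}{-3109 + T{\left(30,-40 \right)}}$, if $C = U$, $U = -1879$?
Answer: $\frac{3324}{1777} \approx 1.8706$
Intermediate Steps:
$C = -1879$
$\frac{C - 3938}{-3109 + T{\left(30,-40 \right)}} = \frac{-1879 - 3938}{-3109 + \frac{30}{-40}} = - \frac{5817}{-3109 + 30 \left(- \frac{1}{40}\right)} = - \frac{5817}{-3109 - \frac{3}{4}} = - \frac{5817}{- \frac{12439}{4}} = \left(-5817\right) \left(- \frac{4}{12439}\right) = \frac{3324}{1777}$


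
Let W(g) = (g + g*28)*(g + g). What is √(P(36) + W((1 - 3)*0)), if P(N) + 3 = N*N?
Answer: √1293 ≈ 35.958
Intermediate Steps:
W(g) = 58*g² (W(g) = (g + 28*g)*(2*g) = (29*g)*(2*g) = 58*g²)
P(N) = -3 + N² (P(N) = -3 + N*N = -3 + N²)
√(P(36) + W((1 - 3)*0)) = √((-3 + 36²) + 58*((1 - 3)*0)²) = √((-3 + 1296) + 58*(-2*0)²) = √(1293 + 58*0²) = √(1293 + 58*0) = √(1293 + 0) = √1293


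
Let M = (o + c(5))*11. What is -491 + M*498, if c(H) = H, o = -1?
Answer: 21421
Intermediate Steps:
M = 44 (M = (-1 + 5)*11 = 4*11 = 44)
-491 + M*498 = -491 + 44*498 = -491 + 21912 = 21421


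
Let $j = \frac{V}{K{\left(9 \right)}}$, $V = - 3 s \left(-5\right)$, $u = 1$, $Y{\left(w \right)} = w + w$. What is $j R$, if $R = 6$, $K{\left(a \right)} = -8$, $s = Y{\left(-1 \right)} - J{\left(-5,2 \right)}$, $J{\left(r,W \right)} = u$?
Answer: $\frac{135}{4} \approx 33.75$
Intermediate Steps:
$Y{\left(w \right)} = 2 w$
$J{\left(r,W \right)} = 1$
$s = -3$ ($s = 2 \left(-1\right) - 1 = -2 - 1 = -3$)
$V = -45$ ($V = \left(-3\right) \left(-3\right) \left(-5\right) = 9 \left(-5\right) = -45$)
$j = \frac{45}{8}$ ($j = - \frac{45}{-8} = \left(-45\right) \left(- \frac{1}{8}\right) = \frac{45}{8} \approx 5.625$)
$j R = \frac{45}{8} \cdot 6 = \frac{135}{4}$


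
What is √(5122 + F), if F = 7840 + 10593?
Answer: √23555 ≈ 153.48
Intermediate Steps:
F = 18433
√(5122 + F) = √(5122 + 18433) = √23555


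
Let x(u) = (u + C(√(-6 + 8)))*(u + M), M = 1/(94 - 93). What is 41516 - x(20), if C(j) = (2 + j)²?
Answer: 40970 - 84*√2 ≈ 40851.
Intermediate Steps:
M = 1 (M = 1/1 = 1)
x(u) = (1 + u)*(u + (2 + √2)²) (x(u) = (u + (2 + √(-6 + 8))²)*(u + 1) = (u + (2 + √2)²)*(1 + u) = (1 + u)*(u + (2 + √2)²))
41516 - x(20) = 41516 - (20 + 20² + (2 + √2)² + 20*(2 + √2)²) = 41516 - (20 + 400 + (2 + √2)² + 20*(2 + √2)²) = 41516 - (420 + 21*(2 + √2)²) = 41516 + (-420 - 21*(2 + √2)²) = 41096 - 21*(2 + √2)²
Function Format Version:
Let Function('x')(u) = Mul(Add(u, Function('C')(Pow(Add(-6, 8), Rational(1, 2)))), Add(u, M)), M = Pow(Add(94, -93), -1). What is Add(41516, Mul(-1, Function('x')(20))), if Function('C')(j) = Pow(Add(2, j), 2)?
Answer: Add(40970, Mul(-84, Pow(2, Rational(1, 2)))) ≈ 40851.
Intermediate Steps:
M = 1 (M = Pow(1, -1) = 1)
Function('x')(u) = Mul(Add(1, u), Add(u, Pow(Add(2, Pow(2, Rational(1, 2))), 2))) (Function('x')(u) = Mul(Add(u, Pow(Add(2, Pow(Add(-6, 8), Rational(1, 2))), 2)), Add(u, 1)) = Mul(Add(u, Pow(Add(2, Pow(2, Rational(1, 2))), 2)), Add(1, u)) = Mul(Add(1, u), Add(u, Pow(Add(2, Pow(2, Rational(1, 2))), 2))))
Add(41516, Mul(-1, Function('x')(20))) = Add(41516, Mul(-1, Add(20, Pow(20, 2), Pow(Add(2, Pow(2, Rational(1, 2))), 2), Mul(20, Pow(Add(2, Pow(2, Rational(1, 2))), 2))))) = Add(41516, Mul(-1, Add(20, 400, Pow(Add(2, Pow(2, Rational(1, 2))), 2), Mul(20, Pow(Add(2, Pow(2, Rational(1, 2))), 2))))) = Add(41516, Mul(-1, Add(420, Mul(21, Pow(Add(2, Pow(2, Rational(1, 2))), 2))))) = Add(41516, Add(-420, Mul(-21, Pow(Add(2, Pow(2, Rational(1, 2))), 2)))) = Add(41096, Mul(-21, Pow(Add(2, Pow(2, Rational(1, 2))), 2)))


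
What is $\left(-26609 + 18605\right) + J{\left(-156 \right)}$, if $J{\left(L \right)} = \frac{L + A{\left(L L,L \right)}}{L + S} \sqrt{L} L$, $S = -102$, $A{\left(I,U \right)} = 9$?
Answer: $-8004 - \frac{7644 i \sqrt{39}}{43} \approx -8004.0 - 1110.2 i$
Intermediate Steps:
$J{\left(L \right)} = \frac{L^{\frac{3}{2}} \left(9 + L\right)}{-102 + L}$ ($J{\left(L \right)} = \frac{L + 9}{L - 102} \sqrt{L} L = \frac{9 + L}{-102 + L} \sqrt{L} L = \frac{\sqrt{L} \left(9 + L\right)}{-102 + L} L = \frac{L^{\frac{3}{2}} \left(9 + L\right)}{-102 + L}$)
$\left(-26609 + 18605\right) + J{\left(-156 \right)} = \left(-26609 + 18605\right) + \frac{\left(-156\right)^{\frac{3}{2}} \left(9 - 156\right)}{-102 - 156} = -8004 + - 312 i \sqrt{39} \frac{1}{-258} \left(-147\right) = -8004 + - 312 i \sqrt{39} \left(- \frac{1}{258}\right) \left(-147\right) = -8004 - \frac{7644 i \sqrt{39}}{43}$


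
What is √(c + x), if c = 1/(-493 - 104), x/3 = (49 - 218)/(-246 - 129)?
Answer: 4*√18799530/14925 ≈ 1.1620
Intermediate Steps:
x = 169/125 (x = 3*((49 - 218)/(-246 - 129)) = 3*(-169/(-375)) = 3*(-169*(-1/375)) = 3*(169/375) = 169/125 ≈ 1.3520)
c = -1/597 (c = 1/(-597) = -1/597 ≈ -0.0016750)
√(c + x) = √(-1/597 + 169/125) = √(100768/74625) = 4*√18799530/14925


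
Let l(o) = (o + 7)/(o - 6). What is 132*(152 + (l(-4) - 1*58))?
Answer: 61842/5 ≈ 12368.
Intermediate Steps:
l(o) = (7 + o)/(-6 + o)
132*(152 + (l(-4) - 1*58)) = 132*(152 + ((7 - 4)/(-6 - 4) - 1*58)) = 132*(152 + (3/(-10) - 58)) = 132*(152 + (-⅒*3 - 58)) = 132*(152 + (-3/10 - 58)) = 132*(152 - 583/10) = 132*(937/10) = 61842/5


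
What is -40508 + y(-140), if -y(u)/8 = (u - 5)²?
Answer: -208708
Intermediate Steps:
y(u) = -8*(-5 + u)² (y(u) = -8*(u - 5)² = -8*(-5 + u)²)
-40508 + y(-140) = -40508 - 8*(-5 - 140)² = -40508 - 8*(-145)² = -40508 - 8*21025 = -40508 - 168200 = -208708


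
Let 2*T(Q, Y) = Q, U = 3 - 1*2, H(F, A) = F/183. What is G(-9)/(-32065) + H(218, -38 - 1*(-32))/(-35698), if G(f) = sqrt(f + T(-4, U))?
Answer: -109/3266367 - I*sqrt(11)/32065 ≈ -3.337e-5 - 0.00010343*I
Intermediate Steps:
H(F, A) = F/183 (H(F, A) = F*(1/183) = F/183)
U = 1 (U = 3 - 2 = 1)
T(Q, Y) = Q/2
G(f) = sqrt(-2 + f) (G(f) = sqrt(f + (1/2)*(-4)) = sqrt(f - 2) = sqrt(-2 + f))
G(-9)/(-32065) + H(218, -38 - 1*(-32))/(-35698) = sqrt(-2 - 9)/(-32065) + ((1/183)*218)/(-35698) = sqrt(-11)*(-1/32065) + (218/183)*(-1/35698) = (I*sqrt(11))*(-1/32065) - 109/3266367 = -I*sqrt(11)/32065 - 109/3266367 = -109/3266367 - I*sqrt(11)/32065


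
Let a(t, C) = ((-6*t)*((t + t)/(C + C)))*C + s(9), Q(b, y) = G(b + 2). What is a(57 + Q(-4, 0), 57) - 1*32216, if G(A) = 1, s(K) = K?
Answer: -52391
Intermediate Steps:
Q(b, y) = 1
a(t, C) = 9 - 6*t² (a(t, C) = ((-6*t)*((t + t)/(C + C)))*C + 9 = ((-6*t)*((2*t)/((2*C))))*C + 9 = ((-6*t)*((2*t)*(1/(2*C))))*C + 9 = ((-6*t)*(t/C))*C + 9 = (-6*t²/C)*C + 9 = -6*t² + 9 = 9 - 6*t²)
a(57 + Q(-4, 0), 57) - 1*32216 = (9 - 6*(57 + 1)²) - 1*32216 = (9 - 6*58²) - 32216 = (9 - 6*3364) - 32216 = (9 - 20184) - 32216 = -20175 - 32216 = -52391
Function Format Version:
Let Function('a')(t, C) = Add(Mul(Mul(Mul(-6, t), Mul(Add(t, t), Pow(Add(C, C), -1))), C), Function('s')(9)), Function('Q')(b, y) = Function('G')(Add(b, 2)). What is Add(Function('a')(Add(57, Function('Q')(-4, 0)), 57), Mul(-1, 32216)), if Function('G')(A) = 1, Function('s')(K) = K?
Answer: -52391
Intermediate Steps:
Function('Q')(b, y) = 1
Function('a')(t, C) = Add(9, Mul(-6, Pow(t, 2))) (Function('a')(t, C) = Add(Mul(Mul(Mul(-6, t), Mul(Add(t, t), Pow(Add(C, C), -1))), C), 9) = Add(Mul(Mul(Mul(-6, t), Mul(Mul(2, t), Pow(Mul(2, C), -1))), C), 9) = Add(Mul(Mul(Mul(-6, t), Mul(Mul(2, t), Mul(Rational(1, 2), Pow(C, -1)))), C), 9) = Add(Mul(Mul(Mul(-6, t), Mul(t, Pow(C, -1))), C), 9) = Add(Mul(Mul(-6, Pow(C, -1), Pow(t, 2)), C), 9) = Add(Mul(-6, Pow(t, 2)), 9) = Add(9, Mul(-6, Pow(t, 2))))
Add(Function('a')(Add(57, Function('Q')(-4, 0)), 57), Mul(-1, 32216)) = Add(Add(9, Mul(-6, Pow(Add(57, 1), 2))), Mul(-1, 32216)) = Add(Add(9, Mul(-6, Pow(58, 2))), -32216) = Add(Add(9, Mul(-6, 3364)), -32216) = Add(Add(9, -20184), -32216) = Add(-20175, -32216) = -52391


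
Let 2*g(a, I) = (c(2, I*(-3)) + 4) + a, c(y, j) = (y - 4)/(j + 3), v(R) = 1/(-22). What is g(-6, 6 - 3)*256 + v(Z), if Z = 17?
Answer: -14083/66 ≈ -213.38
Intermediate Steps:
v(R) = -1/22
c(y, j) = (-4 + y)/(3 + j)
g(a, I) = 2 + a/2 - 1/(3 - 3*I) (g(a, I) = (((-4 + 2)/(3 + I*(-3)) + 4) + a)/2 = ((-2/(3 - 3*I) + 4) + a)/2 = ((4 - 2/(3 - 3*I)) + a)/2 = (4 + a - 2/(3 - 3*I))/2 = 2 + a/2 - 1/(3 - 3*I))
g(-6, 6 - 3)*256 + v(Z) = ((2 + 3*(-1 + (6 - 3))*(4 - 6))/(6*(-1 + (6 - 3))))*256 - 1/22 = ((2 + 3*(-1 + 3)*(-2))/(6*(-1 + 3)))*256 - 1/22 = ((⅙)*(2 + 3*2*(-2))/2)*256 - 1/22 = ((⅙)*(½)*(2 - 12))*256 - 1/22 = ((⅙)*(½)*(-10))*256 - 1/22 = -⅚*256 - 1/22 = -640/3 - 1/22 = -14083/66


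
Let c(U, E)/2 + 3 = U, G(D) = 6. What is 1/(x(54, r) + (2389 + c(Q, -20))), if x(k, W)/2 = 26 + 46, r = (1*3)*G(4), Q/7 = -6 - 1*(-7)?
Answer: 1/2541 ≈ 0.00039355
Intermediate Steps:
Q = 7 (Q = 7*(-6 - 1*(-7)) = 7*(-6 + 7) = 7*1 = 7)
c(U, E) = -6 + 2*U
r = 18 (r = (1*3)*6 = 3*6 = 18)
x(k, W) = 144 (x(k, W) = 2*(26 + 46) = 2*72 = 144)
1/(x(54, r) + (2389 + c(Q, -20))) = 1/(144 + (2389 + (-6 + 2*7))) = 1/(144 + (2389 + (-6 + 14))) = 1/(144 + (2389 + 8)) = 1/(144 + 2397) = 1/2541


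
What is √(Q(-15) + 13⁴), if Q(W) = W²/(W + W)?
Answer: √114214/2 ≈ 168.98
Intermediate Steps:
Q(W) = W/2 (Q(W) = W²/((2*W)) = (1/(2*W))*W² = W/2)
√(Q(-15) + 13⁴) = √((½)*(-15) + 13⁴) = √(-15/2 + 28561) = √(57107/2) = √114214/2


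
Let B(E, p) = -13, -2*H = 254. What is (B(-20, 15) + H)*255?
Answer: -35700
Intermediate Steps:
H = -127 (H = -½*254 = -127)
(B(-20, 15) + H)*255 = (-13 - 127)*255 = -140*255 = -35700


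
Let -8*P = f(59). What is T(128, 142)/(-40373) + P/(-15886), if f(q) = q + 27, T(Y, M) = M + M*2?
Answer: -539015/54584296 ≈ -0.0098749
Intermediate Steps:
T(Y, M) = 3*M (T(Y, M) = M + 2*M = 3*M)
f(q) = 27 + q
P = -43/4 (P = -(27 + 59)/8 = -1/8*86 = -43/4 ≈ -10.750)
T(128, 142)/(-40373) + P/(-15886) = (3*142)/(-40373) - 43/4/(-15886) = 426*(-1/40373) - 43/4*(-1/15886) = -426/40373 + 43/63544 = -539015/54584296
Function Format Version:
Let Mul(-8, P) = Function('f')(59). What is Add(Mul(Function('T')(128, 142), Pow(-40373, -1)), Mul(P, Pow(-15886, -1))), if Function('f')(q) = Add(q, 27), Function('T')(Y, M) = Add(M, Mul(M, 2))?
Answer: Rational(-539015, 54584296) ≈ -0.0098749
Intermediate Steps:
Function('T')(Y, M) = Mul(3, M) (Function('T')(Y, M) = Add(M, Mul(2, M)) = Mul(3, M))
Function('f')(q) = Add(27, q)
P = Rational(-43, 4) (P = Mul(Rational(-1, 8), Add(27, 59)) = Mul(Rational(-1, 8), 86) = Rational(-43, 4) ≈ -10.750)
Add(Mul(Function('T')(128, 142), Pow(-40373, -1)), Mul(P, Pow(-15886, -1))) = Add(Mul(Mul(3, 142), Pow(-40373, -1)), Mul(Rational(-43, 4), Pow(-15886, -1))) = Add(Mul(426, Rational(-1, 40373)), Mul(Rational(-43, 4), Rational(-1, 15886))) = Add(Rational(-426, 40373), Rational(43, 63544)) = Rational(-539015, 54584296)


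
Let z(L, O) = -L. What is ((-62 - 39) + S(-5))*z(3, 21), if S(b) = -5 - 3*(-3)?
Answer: 291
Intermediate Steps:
S(b) = 4 (S(b) = -5 + 9 = 4)
((-62 - 39) + S(-5))*z(3, 21) = ((-62 - 39) + 4)*(-1*3) = (-101 + 4)*(-3) = -97*(-3) = 291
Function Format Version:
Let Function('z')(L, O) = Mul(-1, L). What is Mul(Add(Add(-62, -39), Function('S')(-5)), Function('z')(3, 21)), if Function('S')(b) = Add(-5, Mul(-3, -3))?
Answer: 291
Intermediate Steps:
Function('S')(b) = 4 (Function('S')(b) = Add(-5, 9) = 4)
Mul(Add(Add(-62, -39), Function('S')(-5)), Function('z')(3, 21)) = Mul(Add(Add(-62, -39), 4), Mul(-1, 3)) = Mul(Add(-101, 4), -3) = Mul(-97, -3) = 291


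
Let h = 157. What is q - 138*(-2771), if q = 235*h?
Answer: 419293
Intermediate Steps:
q = 36895 (q = 235*157 = 36895)
q - 138*(-2771) = 36895 - 138*(-2771) = 36895 - 1*(-382398) = 36895 + 382398 = 419293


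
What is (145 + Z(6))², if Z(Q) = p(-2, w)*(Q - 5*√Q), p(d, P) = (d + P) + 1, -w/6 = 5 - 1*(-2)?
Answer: 290119 - 48590*√6 ≈ 1.7110e+5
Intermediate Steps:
w = -42 (w = -6*(5 - 1*(-2)) = -6*(5 + 2) = -6*7 = -42)
p(d, P) = 1 + P + d (p(d, P) = (P + d) + 1 = 1 + P + d)
Z(Q) = -43*Q + 215*√Q (Z(Q) = (1 - 42 - 2)*(Q - 5*√Q) = -43*(Q - 5*√Q) = -43*Q + 215*√Q)
(145 + Z(6))² = (145 + (-43*6 + 215*√6))² = (145 + (-258 + 215*√6))² = (-113 + 215*√6)²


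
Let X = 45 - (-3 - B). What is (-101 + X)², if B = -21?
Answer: 5476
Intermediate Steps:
X = 27 (X = 45 - (-3 - 1*(-21)) = 45 - (-3 + 21) = 45 - 1*18 = 45 - 18 = 27)
(-101 + X)² = (-101 + 27)² = (-74)² = 5476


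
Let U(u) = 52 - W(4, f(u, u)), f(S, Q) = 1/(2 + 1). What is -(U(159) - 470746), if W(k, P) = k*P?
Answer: 1412086/3 ≈ 4.7070e+5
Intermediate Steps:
f(S, Q) = ⅓ (f(S, Q) = 1/3 = ⅓)
W(k, P) = P*k
U(u) = 152/3 (U(u) = 52 - 4/3 = 152/3)
-(U(159) - 470746) = -(152/3 - 470746) = -1*(-1412086/3) = 1412086/3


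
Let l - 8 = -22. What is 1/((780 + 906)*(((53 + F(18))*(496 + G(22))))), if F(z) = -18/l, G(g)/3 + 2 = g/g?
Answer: 7/315855240 ≈ 2.2162e-8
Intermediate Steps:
l = -14 (l = 8 - 22 = -14)
G(g) = -3 (G(g) = -6 + 3*(g/g) = -6 + 3*1 = -6 + 3 = -3)
F(z) = 9/7 (F(z) = -18/(-14) = -18*(-1/14) = 9/7)
1/((780 + 906)*(((53 + F(18))*(496 + G(22))))) = 1/((780 + 906)*(((53 + 9/7)*(496 - 3)))) = 1/(1686*(((380/7)*493))) = 1/(1686*(187340/7)) = (1/1686)*(7/187340) = 7/315855240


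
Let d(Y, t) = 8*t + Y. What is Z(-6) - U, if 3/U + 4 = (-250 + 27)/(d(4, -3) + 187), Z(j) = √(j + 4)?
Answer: 167/297 + I*√2 ≈ 0.56229 + 1.4142*I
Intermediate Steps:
d(Y, t) = Y + 8*t
Z(j) = √(4 + j)
U = -167/297 (U = 3/(-4 + (-250 + 27)/((4 + 8*(-3)) + 187)) = 3/(-4 - 223/((4 - 24) + 187)) = 3/(-4 - 223/(-20 + 187)) = 3/(-4 - 223/167) = 3/(-891/167) = 3*(-167/891) = -167/297 ≈ -0.56229)
Z(-6) - U = √(4 - 6) - 1*(-167/297) = √(-2) + 167/297 = I*√2 + 167/297 = 167/297 + I*√2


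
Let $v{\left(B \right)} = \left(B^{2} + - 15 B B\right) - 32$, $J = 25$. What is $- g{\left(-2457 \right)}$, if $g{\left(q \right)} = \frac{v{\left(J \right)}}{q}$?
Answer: $- \frac{8782}{2457} \approx -3.5743$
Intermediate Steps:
$v{\left(B \right)} = -32 - 14 B^{2}$ ($v{\left(B \right)} = \left(B^{2} - 15 B^{2}\right) - 32 = - 14 B^{2} - 32 = -32 - 14 B^{2}$)
$g{\left(q \right)} = - \frac{8782}{q}$ ($g{\left(q \right)} = \frac{-32 - 14 \cdot 25^{2}}{q} = \frac{-32 - 8750}{q} = - \frac{8782}{q}$)
$- g{\left(-2457 \right)} = - \frac{-8782}{-2457} = - \frac{\left(-8782\right) \left(-1\right)}{2457} = \left(-1\right) \frac{8782}{2457} = - \frac{8782}{2457}$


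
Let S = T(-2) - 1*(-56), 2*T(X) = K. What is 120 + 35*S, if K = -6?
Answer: 1975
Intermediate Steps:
T(X) = -3 (T(X) = (1/2)*(-6) = -3)
S = 53 (S = -3 - 1*(-56) = -3 + 56 = 53)
120 + 35*S = 120 + 35*53 = 120 + 1855 = 1975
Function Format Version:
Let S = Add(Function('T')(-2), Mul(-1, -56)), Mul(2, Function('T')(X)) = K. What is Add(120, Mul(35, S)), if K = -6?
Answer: 1975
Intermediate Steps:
Function('T')(X) = -3 (Function('T')(X) = Mul(Rational(1, 2), -6) = -3)
S = 53 (S = Add(-3, Mul(-1, -56)) = Add(-3, 56) = 53)
Add(120, Mul(35, S)) = Add(120, Mul(35, 53)) = Add(120, 1855) = 1975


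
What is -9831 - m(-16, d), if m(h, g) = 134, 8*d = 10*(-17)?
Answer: -9965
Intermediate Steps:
d = -85/4 (d = (10*(-17))/8 = (1/8)*(-170) = -85/4 ≈ -21.250)
-9831 - m(-16, d) = -9831 - 1*134 = -9831 - 134 = -9965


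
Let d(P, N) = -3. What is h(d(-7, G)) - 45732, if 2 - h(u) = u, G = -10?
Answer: -45727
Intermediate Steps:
h(u) = 2 - u
h(d(-7, G)) - 45732 = (2 - 1*(-3)) - 45732 = (2 + 3) - 45732 = 5 - 45732 = -45727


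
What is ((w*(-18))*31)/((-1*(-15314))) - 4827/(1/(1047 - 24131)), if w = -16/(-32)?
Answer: 55044675183/494 ≈ 1.1143e+8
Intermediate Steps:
w = ½ (w = -16*(-1/32) = ½ ≈ 0.50000)
((w*(-18))*31)/((-1*(-15314))) - 4827/(1/(1047 - 24131)) = (((½)*(-18))*31)/((-1*(-15314))) - 4827/(1/(1047 - 24131)) = -9*31/15314 - 4827/(1/(-23084)) = -279*1/15314 - 4827/(-1/23084) = -9/494 - 4827*(-23084) = -9/494 + 111426468 = 55044675183/494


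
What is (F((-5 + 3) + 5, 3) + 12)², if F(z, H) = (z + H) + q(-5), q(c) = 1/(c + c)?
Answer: 32041/100 ≈ 320.41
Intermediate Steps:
q(c) = 1/(2*c)
F(z, H) = -⅒ + H + z (F(z, H) = (z + H) + (½)/(-5) = (H + z) + (½)*(-⅕) = (H + z) - ⅒ = -⅒ + H + z)
(F((-5 + 3) + 5, 3) + 12)² = ((-⅒ + 3 + ((-5 + 3) + 5)) + 12)² = ((-⅒ + 3 + (-2 + 5)) + 12)² = ((-⅒ + 3 + 3) + 12)² = (59/10 + 12)² = (179/10)² = 32041/100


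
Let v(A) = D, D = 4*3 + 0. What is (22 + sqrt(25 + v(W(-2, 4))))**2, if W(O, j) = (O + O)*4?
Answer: (22 + sqrt(37))**2 ≈ 788.64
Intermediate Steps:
W(O, j) = 8*O (W(O, j) = (2*O)*4 = 8*O)
D = 12 (D = 12 + 0 = 12)
v(A) = 12
(22 + sqrt(25 + v(W(-2, 4))))**2 = (22 + sqrt(25 + 12))**2 = (22 + sqrt(37))**2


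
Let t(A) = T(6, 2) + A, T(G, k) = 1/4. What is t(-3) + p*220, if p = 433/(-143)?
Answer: -34783/52 ≈ -668.90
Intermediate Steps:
T(G, k) = 1/4
p = -433/143 (p = 433*(-1/143) = -433/143 ≈ -3.0280)
t(A) = 1/4 + A
t(-3) + p*220 = (1/4 - 3) - 433/143*220 = -11/4 - 8660/13 = -34783/52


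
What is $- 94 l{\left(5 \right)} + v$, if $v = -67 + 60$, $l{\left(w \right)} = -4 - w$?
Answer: $839$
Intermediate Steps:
$v = -7$
$- 94 l{\left(5 \right)} + v = - 94 \left(-4 - 5\right) - 7 = \left(-94\right) \left(-9\right) - 7 = 846 - 7 = 839$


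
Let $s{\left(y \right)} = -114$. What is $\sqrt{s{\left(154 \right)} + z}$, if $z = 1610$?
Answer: $2 \sqrt{374} \approx 38.678$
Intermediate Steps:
$\sqrt{s{\left(154 \right)} + z} = \sqrt{-114 + 1610} = \sqrt{1496} = 2 \sqrt{374}$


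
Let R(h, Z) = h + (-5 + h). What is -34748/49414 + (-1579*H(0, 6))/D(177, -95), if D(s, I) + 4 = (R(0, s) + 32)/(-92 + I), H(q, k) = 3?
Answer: 705563393/617675 ≈ 1142.3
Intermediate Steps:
R(h, Z) = -5 + 2*h
D(s, I) = -4 + 27/(-92 + I) (D(s, I) = -4 + ((-5 + 2*0) + 32)/(-92 + I) = -4 + ((-5 + 0) + 32)/(-92 + I) = -4 + (-5 + 32)/(-92 + I) = -4 + 27/(-92 + I))
-34748/49414 + (-1579*H(0, 6))/D(177, -95) = -34748/49414 + (-1579*3)/(((395 - 4*(-95))/(-92 - 95))) = -34748*1/49414 - 4737*(-187/(395 + 380)) = -17374/24707 - 4737/((-1/187*775)) = -17374/24707 - 4737/(-775/187) = -17374/24707 - 4737*(-187/775) = -17374/24707 + 885819/775 = 705563393/617675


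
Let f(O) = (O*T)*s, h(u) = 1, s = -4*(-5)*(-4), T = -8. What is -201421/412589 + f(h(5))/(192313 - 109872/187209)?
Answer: -160049972996529/330095171833489 ≈ -0.48486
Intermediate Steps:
s = -80 (s = 20*(-4) = -80)
f(O) = 640*O (f(O) = (O*(-8))*(-80) = -8*O*(-80) = 640*O)
-201421/412589 + f(h(5))/(192313 - 109872/187209) = -201421/412589 + (640*1)/(192313 - 109872/187209) = -201421*1/412589 + 640/(192313 - 109872/187209) = -201421/412589 + 640/(192313 - 1*12208/20801) = -201421/412589 + 640/(192313 - 12208/20801) = -201421/412589 + 640/(4000290505/20801) = -201421/412589 + 640*(20801/4000290505) = -201421/412589 + 2662528/800058101 = -160049972996529/330095171833489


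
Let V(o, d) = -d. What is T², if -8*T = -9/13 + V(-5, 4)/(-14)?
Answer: 1369/529984 ≈ 0.0025831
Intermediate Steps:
T = 37/728 (T = -(-9/13 - 1*4/(-14))/8 = -(-9*1/13 - 4*(-1/14))/8 = -(-9/13 + 2/7)/8 = -⅛*(-37/91) = 37/728 ≈ 0.050824)
T² = (37/728)² = 1369/529984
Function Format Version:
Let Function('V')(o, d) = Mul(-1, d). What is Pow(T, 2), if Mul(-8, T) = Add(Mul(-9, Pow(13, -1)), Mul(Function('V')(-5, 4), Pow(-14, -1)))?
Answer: Rational(1369, 529984) ≈ 0.0025831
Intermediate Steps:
T = Rational(37, 728) (T = Mul(Rational(-1, 8), Add(Mul(-9, Pow(13, -1)), Mul(Mul(-1, 4), Pow(-14, -1)))) = Mul(Rational(-1, 8), Add(Mul(-9, Rational(1, 13)), Mul(-4, Rational(-1, 14)))) = Mul(Rational(-1, 8), Add(Rational(-9, 13), Rational(2, 7))) = Mul(Rational(-1, 8), Rational(-37, 91)) = Rational(37, 728) ≈ 0.050824)
Pow(T, 2) = Pow(Rational(37, 728), 2) = Rational(1369, 529984)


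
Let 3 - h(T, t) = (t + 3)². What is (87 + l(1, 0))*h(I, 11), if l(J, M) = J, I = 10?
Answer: -16984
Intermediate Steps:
h(T, t) = 3 - (3 + t)² (h(T, t) = 3 - (t + 3)² = 3 - (3 + t)²)
(87 + l(1, 0))*h(I, 11) = (87 + 1)*(3 - (3 + 11)²) = 88*(3 - 1*14²) = 88*(3 - 1*196) = 88*(3 - 196) = 88*(-193) = -16984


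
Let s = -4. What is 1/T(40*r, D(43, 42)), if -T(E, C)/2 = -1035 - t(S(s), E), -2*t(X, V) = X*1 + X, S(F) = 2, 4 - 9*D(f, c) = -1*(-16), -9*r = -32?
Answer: 1/2066 ≈ 0.00048403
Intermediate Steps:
r = 32/9 (r = -⅑*(-32) = 32/9 ≈ 3.5556)
D(f, c) = -4/3 (D(f, c) = 4/9 - (-1)*(-16)/9 = 4/9 - ⅑*16 = 4/9 - 16/9 = -4/3)
t(X, V) = -X (t(X, V) = -(X*1 + X)/2 = -(X + X)/2 = -X)
T(E, C) = 2066 (T(E, C) = -2*(-1035 - (-1)*2) = -2*(-1035 - 1*(-2)) = -2*(-1035 + 2) = -2*(-1033) = 2066)
1/T(40*r, D(43, 42)) = 1/2066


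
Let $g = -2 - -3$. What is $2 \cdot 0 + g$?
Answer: $1$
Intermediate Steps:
$g = 1$ ($g = -2 + 3 = 1$)
$2 \cdot 0 + g = 2 \cdot 0 + 1 = 0 + 1 = 1$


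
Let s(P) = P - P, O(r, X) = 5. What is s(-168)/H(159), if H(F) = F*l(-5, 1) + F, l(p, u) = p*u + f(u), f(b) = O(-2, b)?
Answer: 0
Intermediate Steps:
f(b) = 5
s(P) = 0
l(p, u) = 5 + p*u (l(p, u) = p*u + 5 = 5 + p*u)
H(F) = F (H(F) = F*(5 - 5*1) + F = F*(5 - 5) + F = F*0 + F = 0 + F = F)
s(-168)/H(159) = 0/159 = 0*(1/159) = 0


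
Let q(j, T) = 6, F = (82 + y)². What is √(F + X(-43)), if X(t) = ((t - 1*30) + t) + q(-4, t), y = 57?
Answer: √19211 ≈ 138.60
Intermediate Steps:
F = 19321 (F = (82 + 57)² = 139² = 19321)
X(t) = -24 + 2*t (X(t) = ((t - 1*30) + t) + 6 = ((t - 30) + t) + 6 = ((-30 + t) + t) + 6 = (-30 + 2*t) + 6 = -24 + 2*t)
√(F + X(-43)) = √(19321 + (-24 + 2*(-43))) = √(19321 + (-24 - 86)) = √(19321 - 110) = √19211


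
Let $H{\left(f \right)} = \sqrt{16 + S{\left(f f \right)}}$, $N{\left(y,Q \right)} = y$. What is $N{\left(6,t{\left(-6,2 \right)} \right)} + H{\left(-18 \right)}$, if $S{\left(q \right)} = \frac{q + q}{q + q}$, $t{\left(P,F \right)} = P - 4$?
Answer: $6 + \sqrt{17} \approx 10.123$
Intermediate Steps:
$t{\left(P,F \right)} = -4 + P$
$S{\left(q \right)} = 1$ ($S{\left(q \right)} = \frac{2 q}{2 q} = 2 q \frac{1}{2 q} = 1$)
$H{\left(f \right)} = \sqrt{17}$ ($H{\left(f \right)} = \sqrt{16 + 1} = \sqrt{17}$)
$N{\left(6,t{\left(-6,2 \right)} \right)} + H{\left(-18 \right)} = 6 + \sqrt{17}$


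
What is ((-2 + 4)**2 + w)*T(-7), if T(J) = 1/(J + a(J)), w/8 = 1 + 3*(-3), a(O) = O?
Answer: 30/7 ≈ 4.2857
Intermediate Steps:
w = -64 (w = 8*(1 + 3*(-3)) = 8*(1 - 9) = 8*(-8) = -64)
T(J) = 1/(2*J) (T(J) = 1/(J + J) = 1/(2*J))
((-2 + 4)**2 + w)*T(-7) = ((-2 + 4)**2 - 64)*((1/2)/(-7)) = (2**2 - 64)*((1/2)*(-1/7)) = (4 - 64)*(-1/14) = -60*(-1/14) = 30/7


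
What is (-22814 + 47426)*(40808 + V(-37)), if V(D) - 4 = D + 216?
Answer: 1008870492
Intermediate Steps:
V(D) = 220 + D (V(D) = 4 + (D + 216) = 4 + (216 + D) = 220 + D)
(-22814 + 47426)*(40808 + V(-37)) = (-22814 + 47426)*(40808 + (220 - 37)) = 24612*(40808 + 183) = 24612*40991 = 1008870492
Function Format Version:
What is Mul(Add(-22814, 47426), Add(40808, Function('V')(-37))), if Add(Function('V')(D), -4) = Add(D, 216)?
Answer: 1008870492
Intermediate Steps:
Function('V')(D) = Add(220, D) (Function('V')(D) = Add(4, Add(D, 216)) = Add(4, Add(216, D)) = Add(220, D))
Mul(Add(-22814, 47426), Add(40808, Function('V')(-37))) = Mul(Add(-22814, 47426), Add(40808, Add(220, -37))) = Mul(24612, Add(40808, 183)) = Mul(24612, 40991) = 1008870492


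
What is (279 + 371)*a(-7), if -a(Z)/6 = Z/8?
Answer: 6825/2 ≈ 3412.5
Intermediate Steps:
a(Z) = -3*Z/4 (a(Z) = -6*Z/8 = -3*Z/4)
(279 + 371)*a(-7) = (279 + 371)*(-¾*(-7)) = 650*(21/4) = 6825/2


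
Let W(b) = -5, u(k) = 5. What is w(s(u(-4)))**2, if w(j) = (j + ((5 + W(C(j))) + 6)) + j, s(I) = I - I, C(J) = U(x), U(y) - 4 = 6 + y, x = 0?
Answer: 36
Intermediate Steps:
U(y) = 10 + y (U(y) = 4 + (6 + y) = 10 + y)
C(J) = 10 (C(J) = 10 + 0 = 10)
s(I) = 0
w(j) = 6 + 2*j (w(j) = (j + ((5 - 5) + 6)) + j = (j + (0 + 6)) + j = (j + 6) + j = (6 + j) + j = 6 + 2*j)
w(s(u(-4)))**2 = (6 + 2*0)**2 = (6 + 0)**2 = 6**2 = 36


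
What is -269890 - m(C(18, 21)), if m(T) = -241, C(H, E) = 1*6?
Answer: -269649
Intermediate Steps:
C(H, E) = 6
-269890 - m(C(18, 21)) = -269890 - 1*(-241) = -269890 + 241 = -269649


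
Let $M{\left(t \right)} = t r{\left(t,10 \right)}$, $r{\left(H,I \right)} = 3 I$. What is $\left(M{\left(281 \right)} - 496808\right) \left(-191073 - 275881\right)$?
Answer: $228050060612$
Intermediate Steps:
$M{\left(t \right)} = 30 t$ ($M{\left(t \right)} = t 3 \cdot 10 = t 30 = 30 t$)
$\left(M{\left(281 \right)} - 496808\right) \left(-191073 - 275881\right) = \left(30 \cdot 281 - 496808\right) \left(-191073 - 275881\right) = \left(8430 - 496808\right) \left(-466954\right) = \left(-488378\right) \left(-466954\right) = 228050060612$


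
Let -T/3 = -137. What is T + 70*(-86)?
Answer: -5609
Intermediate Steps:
T = 411 (T = -3*(-137) = 411)
T + 70*(-86) = 411 + 70*(-86) = 411 - 6020 = -5609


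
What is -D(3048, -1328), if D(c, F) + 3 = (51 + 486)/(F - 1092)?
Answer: 7797/2420 ≈ 3.2219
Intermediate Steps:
D(c, F) = -3 + 537/(-1092 + F) (D(c, F) = -3 + (51 + 486)/(F - 1092) = -3 + 537/(-1092 + F))
-D(3048, -1328) = -3*(1271 - 1*(-1328))/(-1092 - 1328) = -3*(1271 + 1328)/(-2420) = -3*(-1)*2599/2420 = -1*(-7797/2420) = 7797/2420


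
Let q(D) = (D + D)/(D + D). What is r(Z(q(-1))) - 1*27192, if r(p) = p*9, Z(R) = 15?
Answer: -27057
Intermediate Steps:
q(D) = 1 (q(D) = (2*D)/((2*D)) = (2*D)*(1/(2*D)) = 1)
r(p) = 9*p
r(Z(q(-1))) - 1*27192 = 9*15 - 1*27192 = 135 - 27192 = -27057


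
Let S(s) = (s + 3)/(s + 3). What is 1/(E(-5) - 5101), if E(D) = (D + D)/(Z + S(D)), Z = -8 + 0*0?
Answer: -7/35697 ≈ -0.00019609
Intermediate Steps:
S(s) = 1 (S(s) = (3 + s)/(3 + s) = 1)
Z = -8 (Z = -8 + 0 = -8)
E(D) = -2*D/7 (E(D) = (D + D)/(-8 + 1) = (2*D)/(-7) = (2*D)*(-⅐) = -2*D/7)
1/(E(-5) - 5101) = 1/(-2/7*(-5) - 5101) = 1/(10/7 - 5101) = 1/(-35697/7) = -7/35697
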